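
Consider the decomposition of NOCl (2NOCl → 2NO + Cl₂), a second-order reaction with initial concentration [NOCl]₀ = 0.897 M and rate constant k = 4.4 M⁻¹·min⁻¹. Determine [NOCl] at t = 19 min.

0.0118 M

Step 1: For a second-order reaction: 1/[NOCl] = 1/[NOCl]₀ + kt
Step 2: 1/[NOCl] = 1/0.897 + 4.4 × 19
Step 3: 1/[NOCl] = 1.115 + 83.6 = 84.71
Step 4: [NOCl] = 1/84.71 = 0.0118 M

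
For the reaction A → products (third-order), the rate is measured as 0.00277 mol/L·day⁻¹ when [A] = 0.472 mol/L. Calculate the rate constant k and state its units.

0.02634 (mol/L)⁻²·day⁻¹

Step 1: rate = k[A]^3, so k = rate / [A]^3.
Step 2: k = 0.00277 / (0.472)^3 = 0.00277 / 0.1052.
Step 3: k = 0.02634 (mol/L)⁻²·day⁻¹.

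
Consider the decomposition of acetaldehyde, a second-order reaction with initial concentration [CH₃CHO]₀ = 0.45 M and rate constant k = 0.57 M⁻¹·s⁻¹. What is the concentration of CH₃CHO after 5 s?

0.1972 M

Step 1: For a second-order reaction: 1/[CH₃CHO] = 1/[CH₃CHO]₀ + kt
Step 2: 1/[CH₃CHO] = 1/0.45 + 0.57 × 5
Step 3: 1/[CH₃CHO] = 2.222 + 2.85 = 5.072
Step 4: [CH₃CHO] = 1/5.072 = 0.1972 M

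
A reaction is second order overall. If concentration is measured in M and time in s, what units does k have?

M⁻¹·s⁻¹

Step 1: For overall order n, rate = k × (concentration)^n.
Step 2: Rate has units M·s⁻¹; concentration term has units M^2.
Step 3: k = rate / (concentration)^n, so units of k = M^(1-2)·s⁻¹ = M⁻¹·s⁻¹.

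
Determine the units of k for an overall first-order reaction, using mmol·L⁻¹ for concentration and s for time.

s⁻¹

Step 1: For overall order n, rate = k × (concentration)^n.
Step 2: Rate has units mmol·L⁻¹·s⁻¹; concentration term has units (mmol·L⁻¹)^1.
Step 3: k = rate / (concentration)^n, so units of k = (mmol·L⁻¹)^(1-1)·s⁻¹ = s⁻¹.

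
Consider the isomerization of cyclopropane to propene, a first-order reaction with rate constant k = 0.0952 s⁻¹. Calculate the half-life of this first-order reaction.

7.281 s

Step 1: For a first-order reaction, t₁/₂ = ln(2)/k
Step 2: t₁/₂ = ln(2)/0.0952
Step 3: t₁/₂ = 0.6931/0.0952 = 7.281 s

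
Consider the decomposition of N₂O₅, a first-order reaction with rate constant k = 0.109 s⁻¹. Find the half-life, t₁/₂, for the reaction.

6.359 s

Step 1: For a first-order reaction, t₁/₂ = ln(2)/k
Step 2: t₁/₂ = ln(2)/0.109
Step 3: t₁/₂ = 0.6931/0.109 = 6.359 s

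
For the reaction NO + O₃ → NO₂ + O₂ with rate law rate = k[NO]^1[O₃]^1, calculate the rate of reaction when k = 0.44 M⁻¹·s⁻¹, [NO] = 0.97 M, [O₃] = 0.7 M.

0.2988 M/s

Step 1: The rate law is rate = k[NO]^1[O₃]^1
Step 2: Substitute: rate = 0.44 × (0.97)^1 × (0.7)^1
Step 3: rate = 0.44 × 0.97 × 0.7 = 0.29876 M/s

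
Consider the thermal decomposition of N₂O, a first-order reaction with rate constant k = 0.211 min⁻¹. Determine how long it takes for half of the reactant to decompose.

3.285 min

Step 1: For a first-order reaction, t₁/₂ = ln(2)/k
Step 2: t₁/₂ = ln(2)/0.211
Step 3: t₁/₂ = 0.6931/0.211 = 3.285 min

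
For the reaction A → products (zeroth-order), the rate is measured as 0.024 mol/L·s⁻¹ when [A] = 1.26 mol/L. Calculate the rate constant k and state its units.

0.024 mol/L·s⁻¹

Step 1: For a zeroth-order reaction, rate = k (independent of concentration).
Step 2: k = rate = 0.024 mol/L·s⁻¹.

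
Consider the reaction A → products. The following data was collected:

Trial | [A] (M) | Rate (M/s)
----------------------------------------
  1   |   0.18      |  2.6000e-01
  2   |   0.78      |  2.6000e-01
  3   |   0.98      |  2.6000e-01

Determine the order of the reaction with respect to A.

zeroth order (0)

Step 1: Compare trials - when concentration changes, rate stays constant.
Step 2: rate₂/rate₁ = 2.6000e-01/2.6000e-01 = 1
Step 3: [A]₂/[A]₁ = 0.78/0.18 = 4.333
Step 4: Since rate ratio ≈ (conc ratio)^0, the reaction is zeroth order.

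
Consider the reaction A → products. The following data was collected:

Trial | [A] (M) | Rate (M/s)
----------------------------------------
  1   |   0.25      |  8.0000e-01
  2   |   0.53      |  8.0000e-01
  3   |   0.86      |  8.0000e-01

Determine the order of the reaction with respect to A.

zeroth order (0)

Step 1: Compare trials - when concentration changes, rate stays constant.
Step 2: rate₂/rate₁ = 8.0000e-01/8.0000e-01 = 1
Step 3: [A]₂/[A]₁ = 0.53/0.25 = 2.12
Step 4: Since rate ratio ≈ (conc ratio)^0, the reaction is zeroth order.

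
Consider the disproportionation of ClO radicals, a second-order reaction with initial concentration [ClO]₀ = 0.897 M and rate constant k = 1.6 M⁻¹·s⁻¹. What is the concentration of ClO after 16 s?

0.03743 M

Step 1: For a second-order reaction: 1/[ClO] = 1/[ClO]₀ + kt
Step 2: 1/[ClO] = 1/0.897 + 1.6 × 16
Step 3: 1/[ClO] = 1.115 + 25.6 = 26.71
Step 4: [ClO] = 1/26.71 = 0.03743 M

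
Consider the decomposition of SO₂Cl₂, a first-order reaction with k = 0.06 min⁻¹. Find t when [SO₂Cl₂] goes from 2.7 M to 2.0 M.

5.002 min

Step 1: For first-order: t = ln([SO₂Cl₂]₀/[SO₂Cl₂])/k
Step 2: t = ln(2.7/2.0)/0.06
Step 3: t = ln(1.35)/0.06
Step 4: t = 0.3001/0.06 = 5.002 min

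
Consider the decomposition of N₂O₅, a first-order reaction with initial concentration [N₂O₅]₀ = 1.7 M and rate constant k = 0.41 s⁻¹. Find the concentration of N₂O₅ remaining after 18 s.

0.00106 M

Step 1: For a first-order reaction: [N₂O₅] = [N₂O₅]₀ × e^(-kt)
Step 2: [N₂O₅] = 1.7 × e^(-0.41 × 18)
Step 3: [N₂O₅] = 1.7 × e^(-7.38)
Step 4: [N₂O₅] = 1.7 × 0.000623601 = 0.00106 M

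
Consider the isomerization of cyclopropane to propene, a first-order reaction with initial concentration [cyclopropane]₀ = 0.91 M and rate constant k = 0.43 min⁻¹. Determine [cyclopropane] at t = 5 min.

0.106 M

Step 1: For a first-order reaction: [cyclopropane] = [cyclopropane]₀ × e^(-kt)
Step 2: [cyclopropane] = 0.91 × e^(-0.43 × 5)
Step 3: [cyclopropane] = 0.91 × e^(-2.15)
Step 4: [cyclopropane] = 0.91 × 0.116484 = 0.106 M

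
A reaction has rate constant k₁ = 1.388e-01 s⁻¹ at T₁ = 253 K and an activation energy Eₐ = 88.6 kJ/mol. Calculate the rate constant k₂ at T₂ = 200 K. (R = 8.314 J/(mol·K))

1.971e-06 s⁻¹

Step 1: Use the two-temperature Arrhenius form: ln(k₂/k₁) = -Eₐ/R × (1/T₂ - 1/T₁)
Step 2: Convert Eₐ to J/mol: 88.6 kJ/mol = 88600 J/mol
Step 3: 1/T₂ - 1/T₁ = 1/200 - 1/253 = 1.047431e-03 K⁻¹
Step 4: ln(k₂/k₁) = -88600/8.314 × 1.047431e-03 = -11.16218
Step 5: k₂ = k₁ × exp(-11.16218) = 1.388e-01 × 1.42013e-05 = 1.971e-06 s⁻¹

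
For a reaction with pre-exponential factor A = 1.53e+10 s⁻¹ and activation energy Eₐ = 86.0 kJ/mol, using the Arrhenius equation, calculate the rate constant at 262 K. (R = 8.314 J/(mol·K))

1.09e-07 s⁻¹

Step 1: Use the Arrhenius equation: k = A × exp(-Eₐ/RT)
Step 2: Convert Eₐ to J/mol: 86.0 kJ/mol = 86000 J/mol
Step 3: Calculate the exponent: -Eₐ/(RT) = -86000/(8.314 × 262) = -39.48091
Step 4: k = 1.53e+10 × exp(-39.48091)
Step 5: k = 1.53e+10 × 7.13935e-18 = 1.0923e-07 s⁻¹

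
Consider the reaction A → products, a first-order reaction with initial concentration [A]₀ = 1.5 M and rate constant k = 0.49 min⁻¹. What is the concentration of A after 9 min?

0.01823 M

Step 1: For a first-order reaction: [A] = [A]₀ × e^(-kt)
Step 2: [A] = 1.5 × e^(-0.49 × 9)
Step 3: [A] = 1.5 × e^(-4.41)
Step 4: [A] = 1.5 × 0.0121552 = 0.01823 M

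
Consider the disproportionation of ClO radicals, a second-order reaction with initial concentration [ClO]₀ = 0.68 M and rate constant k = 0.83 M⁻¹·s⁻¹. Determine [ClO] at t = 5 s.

0.1779 M

Step 1: For a second-order reaction: 1/[ClO] = 1/[ClO]₀ + kt
Step 2: 1/[ClO] = 1/0.68 + 0.83 × 5
Step 3: 1/[ClO] = 1.471 + 4.15 = 5.621
Step 4: [ClO] = 1/5.621 = 0.1779 M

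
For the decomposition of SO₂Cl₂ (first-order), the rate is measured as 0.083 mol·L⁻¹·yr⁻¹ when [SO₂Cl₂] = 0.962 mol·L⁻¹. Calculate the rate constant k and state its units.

0.08628 yr⁻¹

Step 1: rate = k[SO₂Cl₂]^1, so k = rate / [SO₂Cl₂]^1.
Step 2: k = 0.083 / (0.962)^1 = 0.083 / 0.962.
Step 3: k = 0.08628 yr⁻¹.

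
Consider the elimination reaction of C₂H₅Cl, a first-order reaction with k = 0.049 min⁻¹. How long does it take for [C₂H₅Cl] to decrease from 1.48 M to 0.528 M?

21.03 min

Step 1: For first-order: t = ln([C₂H₅Cl]₀/[C₂H₅Cl])/k
Step 2: t = ln(1.48/0.528)/0.049
Step 3: t = ln(2.803)/0.049
Step 4: t = 1.031/0.049 = 21.03 min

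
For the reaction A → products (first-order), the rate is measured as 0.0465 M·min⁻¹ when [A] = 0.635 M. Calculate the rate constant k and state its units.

0.07323 min⁻¹

Step 1: rate = k[A]^1, so k = rate / [A]^1.
Step 2: k = 0.0465 / (0.635)^1 = 0.0465 / 0.635.
Step 3: k = 0.07323 min⁻¹.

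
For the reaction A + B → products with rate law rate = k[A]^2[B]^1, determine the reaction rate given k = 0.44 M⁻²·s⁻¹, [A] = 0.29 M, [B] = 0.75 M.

0.02775 M/s

Step 1: The rate law is rate = k[A]^2[B]^1
Step 2: Substitute: rate = 0.44 × (0.29)^2 × (0.75)^1
Step 3: rate = 0.44 × 0.0841 × 0.75 = 0.027753 M/s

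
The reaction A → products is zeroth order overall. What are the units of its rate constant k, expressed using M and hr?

M·hr⁻¹

Step 1: For overall order n, rate = k × (concentration)^n.
Step 2: Rate has units M·hr⁻¹; concentration term has units M^0.
Step 3: k = rate / (concentration)^n, so units of k = M^(1-0)·hr⁻¹ = M·hr⁻¹.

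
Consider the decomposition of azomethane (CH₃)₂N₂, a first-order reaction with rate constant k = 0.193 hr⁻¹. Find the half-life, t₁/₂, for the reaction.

3.591 hr

Step 1: For a first-order reaction, t₁/₂ = ln(2)/k
Step 2: t₁/₂ = ln(2)/0.193
Step 3: t₁/₂ = 0.6931/0.193 = 3.591 hr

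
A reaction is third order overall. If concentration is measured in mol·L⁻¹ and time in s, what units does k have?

(mol·L⁻¹)⁻²·s⁻¹

Step 1: For overall order n, rate = k × (concentration)^n.
Step 2: Rate has units mol·L⁻¹·s⁻¹; concentration term has units (mol·L⁻¹)^3.
Step 3: k = rate / (concentration)^n, so units of k = (mol·L⁻¹)^(1-3)·s⁻¹ = (mol·L⁻¹)⁻²·s⁻¹.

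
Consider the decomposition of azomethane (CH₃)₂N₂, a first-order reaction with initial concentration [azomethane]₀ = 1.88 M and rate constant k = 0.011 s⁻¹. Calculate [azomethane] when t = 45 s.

1.146 M

Step 1: For a first-order reaction: [azomethane] = [azomethane]₀ × e^(-kt)
Step 2: [azomethane] = 1.88 × e^(-0.011 × 45)
Step 3: [azomethane] = 1.88 × e^(-0.495)
Step 4: [azomethane] = 1.88 × 0.609571 = 1.146 M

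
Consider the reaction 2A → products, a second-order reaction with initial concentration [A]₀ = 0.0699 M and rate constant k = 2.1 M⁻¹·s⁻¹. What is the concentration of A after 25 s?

0.01497 M

Step 1: For a second-order reaction: 1/[A] = 1/[A]₀ + kt
Step 2: 1/[A] = 1/0.0699 + 2.1 × 25
Step 3: 1/[A] = 14.31 + 52.5 = 66.81
Step 4: [A] = 1/66.81 = 0.01497 M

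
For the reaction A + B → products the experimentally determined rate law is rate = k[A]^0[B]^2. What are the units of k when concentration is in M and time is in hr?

M⁻¹·hr⁻¹

Step 1: Overall order = 0 + 2 = 2.
Step 2: rate has units M·hr⁻¹; [A]^0[B]^2 has units M^2.
Step 3: k = rate/([A]^0[B]^2), so units of k = M^(1-2)·hr⁻¹ = M⁻¹·hr⁻¹.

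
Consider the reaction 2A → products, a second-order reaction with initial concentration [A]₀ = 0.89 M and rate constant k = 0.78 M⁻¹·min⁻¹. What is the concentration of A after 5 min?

0.1991 M

Step 1: For a second-order reaction: 1/[A] = 1/[A]₀ + kt
Step 2: 1/[A] = 1/0.89 + 0.78 × 5
Step 3: 1/[A] = 1.124 + 3.9 = 5.024
Step 4: [A] = 1/5.024 = 0.1991 M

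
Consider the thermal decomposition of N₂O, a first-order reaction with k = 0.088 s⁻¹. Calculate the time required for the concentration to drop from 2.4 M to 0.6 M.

15.75 s

Step 1: For first-order: t = ln([N₂O]₀/[N₂O])/k
Step 2: t = ln(2.4/0.6)/0.088
Step 3: t = ln(4)/0.088
Step 4: t = 1.386/0.088 = 15.75 s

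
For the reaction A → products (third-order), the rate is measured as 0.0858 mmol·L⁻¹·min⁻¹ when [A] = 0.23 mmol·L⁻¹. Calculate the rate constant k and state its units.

7.052 (mmol·L⁻¹)⁻²·min⁻¹

Step 1: rate = k[A]^3, so k = rate / [A]^3.
Step 2: k = 0.0858 / (0.23)^3 = 0.0858 / 0.01217.
Step 3: k = 7.052 (mmol·L⁻¹)⁻²·min⁻¹.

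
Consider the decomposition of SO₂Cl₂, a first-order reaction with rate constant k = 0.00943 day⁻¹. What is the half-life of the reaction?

73.5 day

Step 1: For a first-order reaction, t₁/₂ = ln(2)/k
Step 2: t₁/₂ = ln(2)/0.00943
Step 3: t₁/₂ = 0.6931/0.00943 = 73.5 day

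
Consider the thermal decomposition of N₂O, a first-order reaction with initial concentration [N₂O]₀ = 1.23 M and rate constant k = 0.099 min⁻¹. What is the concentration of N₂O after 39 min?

0.02589 M

Step 1: For a first-order reaction: [N₂O] = [N₂O]₀ × e^(-kt)
Step 2: [N₂O] = 1.23 × e^(-0.099 × 39)
Step 3: [N₂O] = 1.23 × e^(-3.861)
Step 4: [N₂O] = 1.23 × 0.0210469 = 0.02589 M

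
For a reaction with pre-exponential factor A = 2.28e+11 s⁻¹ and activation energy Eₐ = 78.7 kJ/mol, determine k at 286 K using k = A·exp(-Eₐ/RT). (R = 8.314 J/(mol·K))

9.63e-04 s⁻¹

Step 1: Use the Arrhenius equation: k = A × exp(-Eₐ/RT)
Step 2: Convert Eₐ to J/mol: 78.7 kJ/mol = 78700 J/mol
Step 3: Calculate the exponent: -Eₐ/(RT) = -78700/(8.314 × 286) = -33.09777
Step 4: k = 2.28e+11 × exp(-33.09777)
Step 5: k = 2.28e+11 × 4.22495e-15 = 9.6329e-04 s⁻¹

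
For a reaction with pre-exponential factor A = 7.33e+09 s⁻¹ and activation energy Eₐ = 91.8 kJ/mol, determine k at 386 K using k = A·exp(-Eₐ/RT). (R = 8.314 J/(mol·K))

2.77e-03 s⁻¹

Step 1: Use the Arrhenius equation: k = A × exp(-Eₐ/RT)
Step 2: Convert Eₐ to J/mol: 91.8 kJ/mol = 91800 J/mol
Step 3: Calculate the exponent: -Eₐ/(RT) = -91800/(8.314 × 386) = -28.60522
Step 4: k = 7.33e+09 × exp(-28.60522)
Step 5: k = 7.33e+09 × 3.77495e-13 = 2.7670e-03 s⁻¹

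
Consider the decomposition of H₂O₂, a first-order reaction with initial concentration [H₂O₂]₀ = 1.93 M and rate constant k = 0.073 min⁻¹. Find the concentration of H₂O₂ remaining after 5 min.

1.34 M

Step 1: For a first-order reaction: [H₂O₂] = [H₂O₂]₀ × e^(-kt)
Step 2: [H₂O₂] = 1.93 × e^(-0.073 × 5)
Step 3: [H₂O₂] = 1.93 × e^(-0.365)
Step 4: [H₂O₂] = 1.93 × 0.694197 = 1.34 M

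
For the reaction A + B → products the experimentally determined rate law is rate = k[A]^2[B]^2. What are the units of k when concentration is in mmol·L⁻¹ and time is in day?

(mmol·L⁻¹)⁻³·day⁻¹

Step 1: Overall order = 2 + 2 = 4.
Step 2: rate has units mmol·L⁻¹·day⁻¹; [A]^2[B]^2 has units (mmol·L⁻¹)^4.
Step 3: k = rate/([A]^2[B]^2), so units of k = (mmol·L⁻¹)^(1-4)·day⁻¹ = (mmol·L⁻¹)⁻³·day⁻¹.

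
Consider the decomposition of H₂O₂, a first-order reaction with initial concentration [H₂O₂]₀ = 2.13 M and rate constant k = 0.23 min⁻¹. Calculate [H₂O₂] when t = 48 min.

3.418e-05 M

Step 1: For a first-order reaction: [H₂O₂] = [H₂O₂]₀ × e^(-kt)
Step 2: [H₂O₂] = 2.13 × e^(-0.23 × 48)
Step 3: [H₂O₂] = 2.13 × e^(-11.04)
Step 4: [H₂O₂] = 2.13 × 1.60468e-05 = 3.418e-05 M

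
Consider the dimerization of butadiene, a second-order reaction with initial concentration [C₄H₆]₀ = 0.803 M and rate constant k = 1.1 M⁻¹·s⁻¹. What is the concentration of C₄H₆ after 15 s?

0.05635 M

Step 1: For a second-order reaction: 1/[C₄H₆] = 1/[C₄H₆]₀ + kt
Step 2: 1/[C₄H₆] = 1/0.803 + 1.1 × 15
Step 3: 1/[C₄H₆] = 1.245 + 16.5 = 17.75
Step 4: [C₄H₆] = 1/17.75 = 0.05635 M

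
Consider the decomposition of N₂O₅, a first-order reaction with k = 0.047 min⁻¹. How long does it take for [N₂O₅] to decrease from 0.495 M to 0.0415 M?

52.74 min

Step 1: For first-order: t = ln([N₂O₅]₀/[N₂O₅])/k
Step 2: t = ln(0.495/0.0415)/0.047
Step 3: t = ln(11.93)/0.047
Step 4: t = 2.479/0.047 = 52.74 min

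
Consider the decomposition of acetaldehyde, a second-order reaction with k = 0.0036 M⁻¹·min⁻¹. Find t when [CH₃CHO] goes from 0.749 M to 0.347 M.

429.6 min

Step 1: For second-order: t = (1/[CH₃CHO] - 1/[CH₃CHO]₀)/k
Step 2: t = (1/0.347 - 1/0.749)/0.0036
Step 3: t = (2.882 - 1.335)/0.0036
Step 4: t = 1.547/0.0036 = 429.6 min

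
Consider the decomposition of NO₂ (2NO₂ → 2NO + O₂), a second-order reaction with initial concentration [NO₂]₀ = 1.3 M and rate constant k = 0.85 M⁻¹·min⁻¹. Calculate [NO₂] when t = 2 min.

0.405 M

Step 1: For a second-order reaction: 1/[NO₂] = 1/[NO₂]₀ + kt
Step 2: 1/[NO₂] = 1/1.3 + 0.85 × 2
Step 3: 1/[NO₂] = 0.7692 + 1.7 = 2.469
Step 4: [NO₂] = 1/2.469 = 0.405 M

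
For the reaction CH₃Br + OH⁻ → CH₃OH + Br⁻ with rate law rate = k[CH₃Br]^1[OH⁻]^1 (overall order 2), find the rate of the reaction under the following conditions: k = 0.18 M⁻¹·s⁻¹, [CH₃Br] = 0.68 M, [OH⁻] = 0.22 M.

0.02693 M/s

Step 1: The rate law is rate = k[CH₃Br]^1[OH⁻]^1, overall order = 1+1 = 2
Step 2: Substitute values: rate = 0.18 × (0.68)^1 × (0.22)^1
Step 3: rate = 0.18 × 0.68 × 0.22 = 0.026928 M/s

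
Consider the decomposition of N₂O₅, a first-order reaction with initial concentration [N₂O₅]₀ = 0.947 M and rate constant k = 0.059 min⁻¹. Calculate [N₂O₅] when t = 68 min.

0.01714 M

Step 1: For a first-order reaction: [N₂O₅] = [N₂O₅]₀ × e^(-kt)
Step 2: [N₂O₅] = 0.947 × e^(-0.059 × 68)
Step 3: [N₂O₅] = 0.947 × e^(-4.012)
Step 4: [N₂O₅] = 0.947 × 0.0180972 = 0.01714 M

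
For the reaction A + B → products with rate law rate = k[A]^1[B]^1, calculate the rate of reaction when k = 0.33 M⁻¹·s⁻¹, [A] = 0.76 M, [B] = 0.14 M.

0.03511 M/s

Step 1: The rate law is rate = k[A]^1[B]^1
Step 2: Substitute: rate = 0.33 × (0.76)^1 × (0.14)^1
Step 3: rate = 0.33 × 0.76 × 0.14 = 0.035112 M/s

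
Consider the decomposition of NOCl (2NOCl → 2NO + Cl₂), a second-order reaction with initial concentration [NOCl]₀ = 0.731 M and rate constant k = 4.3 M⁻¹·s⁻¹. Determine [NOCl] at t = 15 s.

0.01518 M

Step 1: For a second-order reaction: 1/[NOCl] = 1/[NOCl]₀ + kt
Step 2: 1/[NOCl] = 1/0.731 + 4.3 × 15
Step 3: 1/[NOCl] = 1.368 + 64.5 = 65.87
Step 4: [NOCl] = 1/65.87 = 0.01518 M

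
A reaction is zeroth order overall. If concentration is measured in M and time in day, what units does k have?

M·day⁻¹

Step 1: For overall order n, rate = k × (concentration)^n.
Step 2: Rate has units M·day⁻¹; concentration term has units M^0.
Step 3: k = rate / (concentration)^n, so units of k = M^(1-0)·day⁻¹ = M·day⁻¹.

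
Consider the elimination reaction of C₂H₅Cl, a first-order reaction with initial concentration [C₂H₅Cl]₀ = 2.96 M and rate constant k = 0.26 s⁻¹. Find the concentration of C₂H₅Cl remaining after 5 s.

0.8067 M

Step 1: For a first-order reaction: [C₂H₅Cl] = [C₂H₅Cl]₀ × e^(-kt)
Step 2: [C₂H₅Cl] = 2.96 × e^(-0.26 × 5)
Step 3: [C₂H₅Cl] = 2.96 × e^(-1.3)
Step 4: [C₂H₅Cl] = 2.96 × 0.272532 = 0.8067 M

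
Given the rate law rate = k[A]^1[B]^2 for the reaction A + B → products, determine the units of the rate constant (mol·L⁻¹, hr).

(mol·L⁻¹)⁻²·hr⁻¹

Step 1: Overall order = 1 + 2 = 3.
Step 2: rate has units mol·L⁻¹·hr⁻¹; [A]^1[B]^2 has units (mol·L⁻¹)^3.
Step 3: k = rate/([A]^1[B]^2), so units of k = (mol·L⁻¹)^(1-3)·hr⁻¹ = (mol·L⁻¹)⁻²·hr⁻¹.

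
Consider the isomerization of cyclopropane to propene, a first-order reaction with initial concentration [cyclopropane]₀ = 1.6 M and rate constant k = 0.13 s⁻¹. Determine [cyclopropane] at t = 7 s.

0.644 M

Step 1: For a first-order reaction: [cyclopropane] = [cyclopropane]₀ × e^(-kt)
Step 2: [cyclopropane] = 1.6 × e^(-0.13 × 7)
Step 3: [cyclopropane] = 1.6 × e^(-0.91)
Step 4: [cyclopropane] = 1.6 × 0.402524 = 0.644 M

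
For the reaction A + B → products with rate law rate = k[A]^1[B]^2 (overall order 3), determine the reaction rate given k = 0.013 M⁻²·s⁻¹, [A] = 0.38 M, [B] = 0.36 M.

0.0006402 M/s

Step 1: The rate law is rate = k[A]^1[B]^2, overall order = 1+2 = 3
Step 2: Substitute values: rate = 0.013 × (0.38)^1 × (0.36)^2
Step 3: rate = 0.013 × 0.38 × 0.1296 = 0.000640224 M/s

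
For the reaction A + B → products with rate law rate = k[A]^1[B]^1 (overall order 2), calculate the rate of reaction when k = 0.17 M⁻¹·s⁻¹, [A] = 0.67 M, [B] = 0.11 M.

0.01253 M/s

Step 1: The rate law is rate = k[A]^1[B]^1, overall order = 1+1 = 2
Step 2: Substitute values: rate = 0.17 × (0.67)^1 × (0.11)^1
Step 3: rate = 0.17 × 0.67 × 0.11 = 0.012529 M/s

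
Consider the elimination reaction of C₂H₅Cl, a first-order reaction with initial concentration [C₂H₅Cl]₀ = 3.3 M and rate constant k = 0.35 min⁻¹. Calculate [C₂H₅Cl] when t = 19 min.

0.00427 M

Step 1: For a first-order reaction: [C₂H₅Cl] = [C₂H₅Cl]₀ × e^(-kt)
Step 2: [C₂H₅Cl] = 3.3 × e^(-0.35 × 19)
Step 3: [C₂H₅Cl] = 3.3 × e^(-6.65)
Step 4: [C₂H₅Cl] = 3.3 × 0.00129402 = 0.00427 M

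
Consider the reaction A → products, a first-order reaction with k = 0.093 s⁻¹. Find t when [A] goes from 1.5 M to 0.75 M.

7.453 s

Step 1: For first-order: t = ln([A]₀/[A])/k
Step 2: t = ln(1.5/0.75)/0.093
Step 3: t = ln(2)/0.093
Step 4: t = 0.6931/0.093 = 7.453 s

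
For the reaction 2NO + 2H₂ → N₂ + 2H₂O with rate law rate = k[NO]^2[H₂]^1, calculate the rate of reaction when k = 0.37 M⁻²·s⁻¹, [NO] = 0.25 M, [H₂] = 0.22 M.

0.005088 M/s

Step 1: The rate law is rate = k[NO]^2[H₂]^1
Step 2: Substitute: rate = 0.37 × (0.25)^2 × (0.22)^1
Step 3: rate = 0.37 × 0.0625 × 0.22 = 0.0050875 M/s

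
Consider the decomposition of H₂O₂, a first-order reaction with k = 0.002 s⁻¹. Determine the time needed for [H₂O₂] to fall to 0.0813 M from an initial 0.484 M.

892 s

Step 1: For first-order: t = ln([H₂O₂]₀/[H₂O₂])/k
Step 2: t = ln(0.484/0.0813)/0.002
Step 3: t = ln(5.953)/0.002
Step 4: t = 1.784/0.002 = 892 s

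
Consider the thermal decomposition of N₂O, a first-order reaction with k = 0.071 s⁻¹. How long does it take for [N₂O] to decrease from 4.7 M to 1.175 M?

19.53 s

Step 1: For first-order: t = ln([N₂O]₀/[N₂O])/k
Step 2: t = ln(4.7/1.175)/0.071
Step 3: t = ln(4)/0.071
Step 4: t = 1.386/0.071 = 19.53 s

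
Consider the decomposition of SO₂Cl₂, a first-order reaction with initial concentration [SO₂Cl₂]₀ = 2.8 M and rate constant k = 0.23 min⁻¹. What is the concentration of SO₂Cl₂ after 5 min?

0.8866 M

Step 1: For a first-order reaction: [SO₂Cl₂] = [SO₂Cl₂]₀ × e^(-kt)
Step 2: [SO₂Cl₂] = 2.8 × e^(-0.23 × 5)
Step 3: [SO₂Cl₂] = 2.8 × e^(-1.15)
Step 4: [SO₂Cl₂] = 2.8 × 0.316637 = 0.8866 M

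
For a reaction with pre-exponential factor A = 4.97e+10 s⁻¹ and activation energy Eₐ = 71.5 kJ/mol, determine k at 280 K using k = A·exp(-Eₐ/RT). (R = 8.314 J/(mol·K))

2.28e-03 s⁻¹

Step 1: Use the Arrhenius equation: k = A × exp(-Eₐ/RT)
Step 2: Convert Eₐ to J/mol: 71.5 kJ/mol = 71500 J/mol
Step 3: Calculate the exponent: -Eₐ/(RT) = -71500/(8.314 × 280) = -30.71411
Step 4: k = 4.97e+10 × exp(-30.71411)
Step 5: k = 4.97e+10 × 4.58175e-14 = 2.2771e-03 s⁻¹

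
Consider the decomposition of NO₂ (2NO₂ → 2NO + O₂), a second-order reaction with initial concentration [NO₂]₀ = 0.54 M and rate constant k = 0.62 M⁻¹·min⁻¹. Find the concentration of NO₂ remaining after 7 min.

0.1615 M

Step 1: For a second-order reaction: 1/[NO₂] = 1/[NO₂]₀ + kt
Step 2: 1/[NO₂] = 1/0.54 + 0.62 × 7
Step 3: 1/[NO₂] = 1.852 + 4.34 = 6.192
Step 4: [NO₂] = 1/6.192 = 0.1615 M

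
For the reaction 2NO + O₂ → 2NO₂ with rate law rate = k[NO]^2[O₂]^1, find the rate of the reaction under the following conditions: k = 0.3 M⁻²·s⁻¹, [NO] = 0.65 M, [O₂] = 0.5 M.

0.06338 M/s

Step 1: The rate law is rate = k[NO]^2[O₂]^1
Step 2: Substitute: rate = 0.3 × (0.65)^2 × (0.5)^1
Step 3: rate = 0.3 × 0.4225 × 0.5 = 0.063375 M/s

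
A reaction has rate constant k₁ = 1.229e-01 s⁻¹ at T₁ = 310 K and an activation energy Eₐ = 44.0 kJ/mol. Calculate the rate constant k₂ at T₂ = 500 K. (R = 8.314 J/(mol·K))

8.072e+01 s⁻¹

Step 1: Use the two-temperature Arrhenius form: ln(k₂/k₁) = -Eₐ/R × (1/T₂ - 1/T₁)
Step 2: Convert Eₐ to J/mol: 44.0 kJ/mol = 44000 J/mol
Step 3: 1/T₂ - 1/T₁ = 1/500 - 1/310 = -1.225806e-03 K⁻¹
Step 4: ln(k₂/k₁) = -44000/8.314 × -1.225806e-03 = 6.48731
Step 5: k₂ = k₁ × exp(6.48731) = 1.229e-01 × 6.56754e+02 = 8.072e+01 s⁻¹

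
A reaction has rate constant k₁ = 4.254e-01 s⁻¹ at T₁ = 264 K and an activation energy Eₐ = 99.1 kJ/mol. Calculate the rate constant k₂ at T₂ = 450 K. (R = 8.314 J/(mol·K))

5.416e+07 s⁻¹

Step 1: Use the two-temperature Arrhenius form: ln(k₂/k₁) = -Eₐ/R × (1/T₂ - 1/T₁)
Step 2: Convert Eₐ to J/mol: 99.1 kJ/mol = 99100 J/mol
Step 3: 1/T₂ - 1/T₁ = 1/450 - 1/264 = -1.565657e-03 K⁻¹
Step 4: ln(k₂/k₁) = -99100/8.314 × -1.565657e-03 = 18.66209
Step 5: k₂ = k₁ × exp(18.66209) = 4.254e-01 × 1.27304e+08 = 5.416e+07 s⁻¹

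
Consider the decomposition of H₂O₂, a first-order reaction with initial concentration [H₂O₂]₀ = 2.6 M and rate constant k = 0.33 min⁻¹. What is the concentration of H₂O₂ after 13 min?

0.03563 M

Step 1: For a first-order reaction: [H₂O₂] = [H₂O₂]₀ × e^(-kt)
Step 2: [H₂O₂] = 2.6 × e^(-0.33 × 13)
Step 3: [H₂O₂] = 2.6 × e^(-4.29)
Step 4: [H₂O₂] = 2.6 × 0.0137049 = 0.03563 M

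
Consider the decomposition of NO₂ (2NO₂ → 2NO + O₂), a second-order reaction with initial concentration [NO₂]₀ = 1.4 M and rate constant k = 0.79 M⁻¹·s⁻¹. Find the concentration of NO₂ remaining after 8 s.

0.1422 M

Step 1: For a second-order reaction: 1/[NO₂] = 1/[NO₂]₀ + kt
Step 2: 1/[NO₂] = 1/1.4 + 0.79 × 8
Step 3: 1/[NO₂] = 0.7143 + 6.32 = 7.034
Step 4: [NO₂] = 1/7.034 = 0.1422 M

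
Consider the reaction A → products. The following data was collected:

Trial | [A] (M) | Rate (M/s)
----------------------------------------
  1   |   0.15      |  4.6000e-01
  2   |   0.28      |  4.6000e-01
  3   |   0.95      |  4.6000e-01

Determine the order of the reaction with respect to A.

zeroth order (0)

Step 1: Compare trials - when concentration changes, rate stays constant.
Step 2: rate₂/rate₁ = 4.6000e-01/4.6000e-01 = 1
Step 3: [A]₂/[A]₁ = 0.28/0.15 = 1.867
Step 4: Since rate ratio ≈ (conc ratio)^0, the reaction is zeroth order.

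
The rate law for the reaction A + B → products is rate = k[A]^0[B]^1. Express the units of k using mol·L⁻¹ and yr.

yr⁻¹

Step 1: Overall order = 0 + 1 = 1.
Step 2: rate has units mol·L⁻¹·yr⁻¹; [A]^0[B]^1 has units (mol·L⁻¹)^1.
Step 3: k = rate/([A]^0[B]^1), so units of k = (mol·L⁻¹)^(1-1)·yr⁻¹ = yr⁻¹.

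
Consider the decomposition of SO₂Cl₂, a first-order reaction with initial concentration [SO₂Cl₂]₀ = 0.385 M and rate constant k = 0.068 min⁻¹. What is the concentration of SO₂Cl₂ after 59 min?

0.006967 M

Step 1: For a first-order reaction: [SO₂Cl₂] = [SO₂Cl₂]₀ × e^(-kt)
Step 2: [SO₂Cl₂] = 0.385 × e^(-0.068 × 59)
Step 3: [SO₂Cl₂] = 0.385 × e^(-4.012)
Step 4: [SO₂Cl₂] = 0.385 × 0.0180972 = 0.006967 M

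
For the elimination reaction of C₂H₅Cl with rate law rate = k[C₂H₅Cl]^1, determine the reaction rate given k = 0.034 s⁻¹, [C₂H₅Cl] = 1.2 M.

0.0408 M/s

Step 1: Identify the rate law: rate = k[C₂H₅Cl]^1
Step 2: Substitute values: rate = 0.034 × (1.2)^1
Step 3: Calculate: rate = 0.034 × 1.2 = 0.0408 M/s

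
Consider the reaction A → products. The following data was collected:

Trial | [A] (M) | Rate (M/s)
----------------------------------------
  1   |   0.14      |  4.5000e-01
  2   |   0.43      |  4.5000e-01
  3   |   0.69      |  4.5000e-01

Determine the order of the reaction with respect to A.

zeroth order (0)

Step 1: Compare trials - when concentration changes, rate stays constant.
Step 2: rate₂/rate₁ = 4.5000e-01/4.5000e-01 = 1
Step 3: [A]₂/[A]₁ = 0.43/0.14 = 3.071
Step 4: Since rate ratio ≈ (conc ratio)^0, the reaction is zeroth order.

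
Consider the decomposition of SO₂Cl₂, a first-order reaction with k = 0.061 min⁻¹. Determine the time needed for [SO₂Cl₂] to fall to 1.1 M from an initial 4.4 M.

22.73 min

Step 1: For first-order: t = ln([SO₂Cl₂]₀/[SO₂Cl₂])/k
Step 2: t = ln(4.4/1.1)/0.061
Step 3: t = ln(4)/0.061
Step 4: t = 1.386/0.061 = 22.73 min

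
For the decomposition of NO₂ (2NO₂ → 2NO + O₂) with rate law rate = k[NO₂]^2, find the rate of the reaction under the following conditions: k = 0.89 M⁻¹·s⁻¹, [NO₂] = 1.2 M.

1.282 M/s

Step 1: Identify the rate law: rate = k[NO₂]^2
Step 2: Substitute values: rate = 0.89 × (1.2)^2
Step 3: Calculate: rate = 0.89 × 1.44 = 1.2816 M/s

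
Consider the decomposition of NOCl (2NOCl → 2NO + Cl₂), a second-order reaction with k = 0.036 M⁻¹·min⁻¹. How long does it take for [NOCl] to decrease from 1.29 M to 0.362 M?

55.2 min

Step 1: For second-order: t = (1/[NOCl] - 1/[NOCl]₀)/k
Step 2: t = (1/0.362 - 1/1.29)/0.036
Step 3: t = (2.762 - 0.7752)/0.036
Step 4: t = 1.987/0.036 = 55.2 min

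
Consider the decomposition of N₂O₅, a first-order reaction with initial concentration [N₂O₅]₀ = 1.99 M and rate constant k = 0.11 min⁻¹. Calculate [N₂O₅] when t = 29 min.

0.08193 M

Step 1: For a first-order reaction: [N₂O₅] = [N₂O₅]₀ × e^(-kt)
Step 2: [N₂O₅] = 1.99 × e^(-0.11 × 29)
Step 3: [N₂O₅] = 1.99 × e^(-3.19)
Step 4: [N₂O₅] = 1.99 × 0.0411719 = 0.08193 M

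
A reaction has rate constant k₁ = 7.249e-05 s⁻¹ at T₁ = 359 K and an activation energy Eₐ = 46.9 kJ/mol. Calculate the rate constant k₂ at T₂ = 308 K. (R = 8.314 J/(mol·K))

5.374e-06 s⁻¹

Step 1: Use the two-temperature Arrhenius form: ln(k₂/k₁) = -Eₐ/R × (1/T₂ - 1/T₁)
Step 2: Convert Eₐ to J/mol: 46.9 kJ/mol = 46900 J/mol
Step 3: 1/T₂ - 1/T₁ = 1/308 - 1/359 = 4.612379e-04 K⁻¹
Step 4: ln(k₂/k₁) = -46900/8.314 × 4.612379e-04 = -2.60188
Step 5: k₂ = k₁ × exp(-2.60188) = 7.249e-05 × 7.41341e-02 = 5.374e-06 s⁻¹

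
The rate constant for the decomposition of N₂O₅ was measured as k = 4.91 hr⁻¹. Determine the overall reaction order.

first order (1)

Step 1: The units of k for an nth-order reaction are (concentration)^(1-n)·(time)⁻¹.
Step 2: Here k has units hr⁻¹, so the concentration exponent is 0.
Step 3: 1 - n = 0 ⇒ n = 1. The reaction is first order.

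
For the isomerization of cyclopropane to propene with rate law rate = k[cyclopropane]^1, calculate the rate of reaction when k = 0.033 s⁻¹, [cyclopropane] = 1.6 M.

0.0528 M/s

Step 1: Identify the rate law: rate = k[cyclopropane]^1
Step 2: Substitute values: rate = 0.033 × (1.6)^1
Step 3: Calculate: rate = 0.033 × 1.6 = 0.0528 M/s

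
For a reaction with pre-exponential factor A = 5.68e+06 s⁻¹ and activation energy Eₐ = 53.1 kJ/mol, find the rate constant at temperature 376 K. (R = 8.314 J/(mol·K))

2.38e-01 s⁻¹

Step 1: Use the Arrhenius equation: k = A × exp(-Eₐ/RT)
Step 2: Convert Eₐ to J/mol: 53.1 kJ/mol = 53100 J/mol
Step 3: Calculate the exponent: -Eₐ/(RT) = -53100/(8.314 × 376) = -16.98622
Step 4: k = 5.68e+06 × exp(-16.98622)
Step 5: k = 5.68e+06 × 4.19738e-08 = 2.3841e-01 s⁻¹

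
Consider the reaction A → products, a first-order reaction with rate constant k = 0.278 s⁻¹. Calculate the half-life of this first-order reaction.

2.493 s

Step 1: For a first-order reaction, t₁/₂ = ln(2)/k
Step 2: t₁/₂ = ln(2)/0.278
Step 3: t₁/₂ = 0.6931/0.278 = 2.493 s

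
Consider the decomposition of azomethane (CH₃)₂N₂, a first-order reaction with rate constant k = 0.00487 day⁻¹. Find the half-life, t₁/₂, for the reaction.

142.3 day

Step 1: For a first-order reaction, t₁/₂ = ln(2)/k
Step 2: t₁/₂ = ln(2)/0.00487
Step 3: t₁/₂ = 0.6931/0.00487 = 142.3 day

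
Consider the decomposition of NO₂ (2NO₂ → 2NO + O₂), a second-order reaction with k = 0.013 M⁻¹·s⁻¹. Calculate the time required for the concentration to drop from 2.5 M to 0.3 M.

225.6 s

Step 1: For second-order: t = (1/[NO₂] - 1/[NO₂]₀)/k
Step 2: t = (1/0.3 - 1/2.5)/0.013
Step 3: t = (3.333 - 0.4)/0.013
Step 4: t = 2.933/0.013 = 225.6 s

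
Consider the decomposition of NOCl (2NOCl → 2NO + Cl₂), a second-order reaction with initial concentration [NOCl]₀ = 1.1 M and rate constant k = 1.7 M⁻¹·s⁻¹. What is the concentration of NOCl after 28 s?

0.02061 M

Step 1: For a second-order reaction: 1/[NOCl] = 1/[NOCl]₀ + kt
Step 2: 1/[NOCl] = 1/1.1 + 1.7 × 28
Step 3: 1/[NOCl] = 0.9091 + 47.6 = 48.51
Step 4: [NOCl] = 1/48.51 = 0.02061 M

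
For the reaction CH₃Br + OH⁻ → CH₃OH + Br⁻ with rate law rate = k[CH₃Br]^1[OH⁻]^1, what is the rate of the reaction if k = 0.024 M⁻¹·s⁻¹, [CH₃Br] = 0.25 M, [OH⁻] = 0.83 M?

0.00498 M/s

Step 1: The rate law is rate = k[CH₃Br]^1[OH⁻]^1
Step 2: Substitute: rate = 0.024 × (0.25)^1 × (0.83)^1
Step 3: rate = 0.024 × 0.25 × 0.83 = 0.00498 M/s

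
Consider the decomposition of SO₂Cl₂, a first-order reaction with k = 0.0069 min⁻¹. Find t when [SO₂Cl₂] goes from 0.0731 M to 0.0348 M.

107.6 min

Step 1: For first-order: t = ln([SO₂Cl₂]₀/[SO₂Cl₂])/k
Step 2: t = ln(0.0731/0.0348)/0.0069
Step 3: t = ln(2.101)/0.0069
Step 4: t = 0.7422/0.0069 = 107.6 min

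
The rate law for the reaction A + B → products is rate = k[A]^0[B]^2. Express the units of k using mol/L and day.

(mol/L)⁻¹·day⁻¹

Step 1: Overall order = 0 + 2 = 2.
Step 2: rate has units mol/L·day⁻¹; [A]^0[B]^2 has units (mol/L)^2.
Step 3: k = rate/([A]^0[B]^2), so units of k = (mol/L)^(1-2)·day⁻¹ = (mol/L)⁻¹·day⁻¹.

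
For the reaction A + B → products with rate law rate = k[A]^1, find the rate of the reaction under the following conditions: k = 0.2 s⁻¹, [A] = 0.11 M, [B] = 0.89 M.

0.022 M/s

Step 1: The rate law is rate = k[A]^1
Step 2: Note that the rate does not depend on [B] (zero order in B).
Step 3: rate = 0.2 × (0.11)^1 = 0.022 M/s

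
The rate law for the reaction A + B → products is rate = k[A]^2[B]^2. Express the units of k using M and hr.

M⁻³·hr⁻¹

Step 1: Overall order = 2 + 2 = 4.
Step 2: rate has units M·hr⁻¹; [A]^2[B]^2 has units M^4.
Step 3: k = rate/([A]^2[B]^2), so units of k = M^(1-4)·hr⁻¹ = M⁻³·hr⁻¹.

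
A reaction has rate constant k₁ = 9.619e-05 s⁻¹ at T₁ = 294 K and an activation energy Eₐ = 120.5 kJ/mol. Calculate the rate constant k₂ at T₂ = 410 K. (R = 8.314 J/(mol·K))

1.098e+02 s⁻¹

Step 1: Use the two-temperature Arrhenius form: ln(k₂/k₁) = -Eₐ/R × (1/T₂ - 1/T₁)
Step 2: Convert Eₐ to J/mol: 120.5 kJ/mol = 120500 J/mol
Step 3: 1/T₂ - 1/T₁ = 1/410 - 1/294 = -9.623362e-04 K⁻¹
Step 4: ln(k₂/k₁) = -120500/8.314 × -9.623362e-04 = 13.94774
Step 5: k₂ = k₁ × exp(13.94774) = 9.619e-05 × 1.14137e+06 = 1.098e+02 s⁻¹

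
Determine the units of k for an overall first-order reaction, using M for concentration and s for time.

s⁻¹

Step 1: For overall order n, rate = k × (concentration)^n.
Step 2: Rate has units M·s⁻¹; concentration term has units M^1.
Step 3: k = rate / (concentration)^n, so units of k = M^(1-1)·s⁻¹ = s⁻¹.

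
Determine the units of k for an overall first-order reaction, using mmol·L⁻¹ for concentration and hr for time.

hr⁻¹

Step 1: For overall order n, rate = k × (concentration)^n.
Step 2: Rate has units mmol·L⁻¹·hr⁻¹; concentration term has units (mmol·L⁻¹)^1.
Step 3: k = rate / (concentration)^n, so units of k = (mmol·L⁻¹)^(1-1)·hr⁻¹ = hr⁻¹.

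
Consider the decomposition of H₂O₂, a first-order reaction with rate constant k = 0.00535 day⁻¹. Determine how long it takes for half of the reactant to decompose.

129.6 day

Step 1: For a first-order reaction, t₁/₂ = ln(2)/k
Step 2: t₁/₂ = ln(2)/0.00535
Step 3: t₁/₂ = 0.6931/0.00535 = 129.6 day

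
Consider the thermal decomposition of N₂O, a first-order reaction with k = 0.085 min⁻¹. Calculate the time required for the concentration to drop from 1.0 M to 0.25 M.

16.31 min

Step 1: For first-order: t = ln([N₂O]₀/[N₂O])/k
Step 2: t = ln(1.0/0.25)/0.085
Step 3: t = ln(4)/0.085
Step 4: t = 1.386/0.085 = 16.31 min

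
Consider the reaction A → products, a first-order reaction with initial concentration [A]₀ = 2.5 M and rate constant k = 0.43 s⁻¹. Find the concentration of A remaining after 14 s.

0.006074 M

Step 1: For a first-order reaction: [A] = [A]₀ × e^(-kt)
Step 2: [A] = 2.5 × e^(-0.43 × 14)
Step 3: [A] = 2.5 × e^(-6.02)
Step 4: [A] = 2.5 × 0.00242967 = 0.006074 M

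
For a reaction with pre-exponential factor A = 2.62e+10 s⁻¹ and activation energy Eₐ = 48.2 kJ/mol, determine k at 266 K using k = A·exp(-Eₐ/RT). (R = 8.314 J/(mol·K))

8.97e+00 s⁻¹

Step 1: Use the Arrhenius equation: k = A × exp(-Eₐ/RT)
Step 2: Convert Eₐ to J/mol: 48.2 kJ/mol = 48200 J/mol
Step 3: Calculate the exponent: -Eₐ/(RT) = -48200/(8.314 × 266) = -21.79493
Step 4: k = 2.62e+10 × exp(-21.79493)
Step 5: k = 2.62e+10 × 3.42438e-10 = 8.9719e+00 s⁻¹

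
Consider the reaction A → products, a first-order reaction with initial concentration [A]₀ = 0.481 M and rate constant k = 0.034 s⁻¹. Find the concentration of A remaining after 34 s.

0.1514 M

Step 1: For a first-order reaction: [A] = [A]₀ × e^(-kt)
Step 2: [A] = 0.481 × e^(-0.034 × 34)
Step 3: [A] = 0.481 × e^(-1.156)
Step 4: [A] = 0.481 × 0.314743 = 0.1514 M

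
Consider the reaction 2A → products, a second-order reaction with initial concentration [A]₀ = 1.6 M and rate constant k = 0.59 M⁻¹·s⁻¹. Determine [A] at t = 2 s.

0.554 M

Step 1: For a second-order reaction: 1/[A] = 1/[A]₀ + kt
Step 2: 1/[A] = 1/1.6 + 0.59 × 2
Step 3: 1/[A] = 0.625 + 1.18 = 1.805
Step 4: [A] = 1/1.805 = 0.554 M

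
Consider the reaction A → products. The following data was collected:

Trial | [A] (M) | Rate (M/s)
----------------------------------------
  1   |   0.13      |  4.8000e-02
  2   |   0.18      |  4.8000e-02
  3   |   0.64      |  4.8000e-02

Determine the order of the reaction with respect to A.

zeroth order (0)

Step 1: Compare trials - when concentration changes, rate stays constant.
Step 2: rate₂/rate₁ = 4.8000e-02/4.8000e-02 = 1
Step 3: [A]₂/[A]₁ = 0.18/0.13 = 1.385
Step 4: Since rate ratio ≈ (conc ratio)^0, the reaction is zeroth order.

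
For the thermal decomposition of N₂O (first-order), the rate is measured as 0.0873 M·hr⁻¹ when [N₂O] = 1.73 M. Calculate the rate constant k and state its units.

0.05046 hr⁻¹

Step 1: rate = k[N₂O]^1, so k = rate / [N₂O]^1.
Step 2: k = 0.0873 / (1.73)^1 = 0.0873 / 1.73.
Step 3: k = 0.05046 hr⁻¹.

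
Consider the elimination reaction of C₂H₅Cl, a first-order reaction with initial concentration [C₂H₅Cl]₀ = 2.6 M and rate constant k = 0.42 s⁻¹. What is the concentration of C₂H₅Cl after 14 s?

0.007266 M

Step 1: For a first-order reaction: [C₂H₅Cl] = [C₂H₅Cl]₀ × e^(-kt)
Step 2: [C₂H₅Cl] = 2.6 × e^(-0.42 × 14)
Step 3: [C₂H₅Cl] = 2.6 × e^(-5.88)
Step 4: [C₂H₅Cl] = 2.6 × 0.00279479 = 0.007266 M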